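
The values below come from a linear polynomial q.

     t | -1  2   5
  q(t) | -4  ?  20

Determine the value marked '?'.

On equispaced nodes a degree-1 polynomial has vanishing second forward difference, so
  q(-1) - 2·q(2) + q(5) = 0.
Substituting the known values and solving for q(2):
  -2·q(2) = -16
  q(2) = 8.

8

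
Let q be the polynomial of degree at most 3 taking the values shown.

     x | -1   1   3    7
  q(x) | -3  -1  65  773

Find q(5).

Write q(x) = ax^3 + bx^2 + cx + d. Substituting each data point gives a linear system:
  -a + b - c + d = -3
  a + b + c + d = -1
  27a + 9b + 3c + d = 65
  343a + 49b + 7c + d = 773
Solving the system yields a = 2, b = 2, c = -1, d = -4.
So q(x) = 2x^3 + 2x^2 - x - 4.
Then q(5) = 291.

291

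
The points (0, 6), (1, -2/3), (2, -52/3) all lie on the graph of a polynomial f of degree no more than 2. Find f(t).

Write f(t) = at^2 + bt + c. Substituting each data point gives a linear system:
  c = 6
  a + b + c = -2/3
  4a + 2b + c = -52/3
Solving the system yields a = -5, b = -5/3, c = 6.
So f(t) = -5t^2 - (5/3)t + 6.
Check: f(1) = -2/3. ✓

f(t) = -5t^2 - (5/3)t + 6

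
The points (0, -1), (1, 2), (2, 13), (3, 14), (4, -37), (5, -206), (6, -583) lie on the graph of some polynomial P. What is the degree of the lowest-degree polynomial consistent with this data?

4

Forward differences of the values at t = 0, 1, 2, 3, 4, 5, 6:
  P  : -1  2  13  14  -37  -206  -583
  Δ  : 3  11  1  -51  -169  -377
  Δ^2: 8  -10  -52  -118  -208
  Δ^3: -18  -42  -66  -90
  Δ^4: -24  -24  -24
  Δ^5: 0  0
  Δ^6: 0
The fourth differences are constant (-24) and nonzero, while all higher differences vanish, so the minimal degree is 4.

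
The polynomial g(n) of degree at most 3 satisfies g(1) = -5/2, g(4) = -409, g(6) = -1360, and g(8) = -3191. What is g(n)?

g(n) = -6n^3 - 2n^2 + (1/2)n + 5

Write g(n) = an^3 + bn^2 + cn + d. Substituting each data point gives a linear system:
  a + b + c + d = -5/2
  64a + 16b + 4c + d = -409
  216a + 36b + 6c + d = -1360
  512a + 64b + 8c + d = -3191
Solving the system yields a = -6, b = -2, c = 1/2, d = 5.
So g(n) = -6n³ - 2n² + (1/2)n + 5.
Check: g(6) = -1360. ✓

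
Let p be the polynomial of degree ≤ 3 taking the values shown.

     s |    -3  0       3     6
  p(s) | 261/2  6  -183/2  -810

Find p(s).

Using the Lagrange interpolation formula with nodes -3, 0, 3, 6:
  L_0(s) = s(s - 3)(s - 6) / -162
  L_1(s) = (s + 3)(s - 3)(s - 6) / 54
  L_2(s) = (s + 3)s(s - 6) / -54
  L_3(s) = (s + 3)s(s - 3) / 162
Then p(s) = 261/2·L_0(s) + 6·L_1(s) - 183/2·L_2(s) - 810·L_3(s).
Expanding and collecting terms gives p(s) = -4s^3 + (3/2)s^2 - s + 6.
Check: p(-3) = 261/2. ✓

p(s) = -4s^3 + (3/2)s^2 - s + 6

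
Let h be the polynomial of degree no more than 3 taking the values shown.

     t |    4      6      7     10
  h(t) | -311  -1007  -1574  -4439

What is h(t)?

h(t) = -4t^3 - 5t^2 + 6t + 1

Write h(t) = at^3 + bt^2 + ct + d. Substituting each data point gives a linear system:
  64a + 16b + 4c + d = -311
  216a + 36b + 6c + d = -1007
  343a + 49b + 7c + d = -1574
  1000a + 100b + 10c + d = -4439
Solving the system yields a = -4, b = -5, c = 6, d = 1.
So h(t) = -4t³ - 5t² + 6t + 1.
Check: h(10) = -4439. ✓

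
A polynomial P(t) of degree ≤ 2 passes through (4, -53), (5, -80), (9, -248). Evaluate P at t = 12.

Write P(t) = at^2 + bt + c. Substituting each data point gives a linear system:
  16a + 4b + c = -53
  25a + 5b + c = -80
  81a + 9b + c = -248
Solving the system yields a = -3, b = 0, c = -5.
So P(t) = -3t^2 - 5.
Then P(12) = -437.

-437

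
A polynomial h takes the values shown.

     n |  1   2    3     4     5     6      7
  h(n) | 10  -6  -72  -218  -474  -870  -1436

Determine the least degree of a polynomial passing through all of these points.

Forward differences of the values at n = 1, 2, 3, 4, 5, 6, 7:
  h  : 10  -6  -72  -218  -474  -870  -1436
  Δ  : -16  -66  -146  -256  -396  -566
  Δ^2: -50  -80  -110  -140  -170
  Δ^3: -30  -30  -30  -30
  Δ^4: 0  0  0
  Δ^5: 0  0
  Δ^6: 0
The third differences are constant (-30) and nonzero, while all higher differences vanish, so the minimal degree is 3.

3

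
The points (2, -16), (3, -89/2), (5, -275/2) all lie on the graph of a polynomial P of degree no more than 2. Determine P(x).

P(x) = -6x^2 + (3/2)x + 5

Write P(x) = ax^2 + bx + c. Substituting each data point gives a linear system:
  4a + 2b + c = -16
  9a + 3b + c = -89/2
  25a + 5b + c = -275/2
Solving the system yields a = -6, b = 3/2, c = 5.
So P(x) = -6x^2 + (3/2)x + 5.
Check: P(3) = -89/2. ✓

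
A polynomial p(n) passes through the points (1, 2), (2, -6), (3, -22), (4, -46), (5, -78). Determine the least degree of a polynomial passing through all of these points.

Forward differences of the values at n = 1, 2, 3, 4, 5:
  p  : 2  -6  -22  -46  -78
  Δ  : -8  -16  -24  -32
  Δ^2: -8  -8  -8
  Δ^3: 0  0
  Δ^4: 0
The second differences are constant (-8) and nonzero, while all higher differences vanish, so the minimal degree is 2.

2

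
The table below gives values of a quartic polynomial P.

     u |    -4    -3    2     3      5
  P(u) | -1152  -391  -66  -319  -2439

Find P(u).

Write P(u) = au^4 + bu^3 + cu^2 + du + e. Substituting each data point gives a linear system:
  256a - 64b + 16c - 4d + e = -1152
  81a - 27b + 9c - 3d + e = -391
  16a + 8b + 4c + 2d + e = -66
  81a + 27b + 9c + 3d + e = -319
  625a + 125b + 25c + 5d + e = -2439
Solving the system yields a = -4, b = 1, c = -3, d = 3, e = -4.
So P(u) = -4u⁴ + u³ - 3u² + 3u - 4.
Check: P(-3) = -391. ✓

P(u) = -4u^4 + u^3 - 3u^2 + 3u - 4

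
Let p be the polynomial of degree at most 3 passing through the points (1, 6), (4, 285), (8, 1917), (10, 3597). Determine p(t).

Using the Lagrange interpolation formula with nodes 1, 4, 8, 10:
  L_0(t) = (t - 4)(t - 8)(t - 10) / -189
  L_1(t) = (t - 1)(t - 8)(t - 10) / 72
  L_2(t) = (t - 1)(t - 4)(t - 10) / -56
  L_3(t) = (t - 1)(t - 4)(t - 8) / 108
Then p(t) = 6·L_0(t) + 285·L_1(t) + 1917·L_2(t) + 3597·L_3(t).
Expanding and collecting terms gives p(t) = 3t³ + 6t² - 3.
Check: p(1) = 6. ✓

p(t) = 3t^3 + 6t^2 - 3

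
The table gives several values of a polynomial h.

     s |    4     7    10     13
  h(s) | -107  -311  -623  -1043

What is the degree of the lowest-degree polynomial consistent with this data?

2

Forward differences of the values at s = 4, 7, 10, 13:
  h  : -107  -311  -623  -1043
  Δ  : -204  -312  -420
  Δ^2: -108  -108
  Δ^3: 0
The second differences are constant (-108) and nonzero, while all higher differences vanish, so the minimal degree is 2.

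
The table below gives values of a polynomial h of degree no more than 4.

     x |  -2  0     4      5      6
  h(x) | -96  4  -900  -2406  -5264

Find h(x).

Write h(x) = ax^4 + bx^3 + cx^2 + dx + e. Substituting each data point gives a linear system:
  16a - 8b + 4c - 2d + e = -96
  e = 4
  256a + 64b + 16c + 4d + e = -900
  625a + 125b + 25c + 5d + e = -2406
  1296a + 216b + 36c + 6d + e = -5264
Solving the system yields a = -5, b = 5, c = 4, d = -2, e = 4.
So h(x) = -5x⁴ + 5x³ + 4x² - 2x + 4.
Check: h(4) = -900. ✓

h(x) = -5x^4 + 5x^3 + 4x^2 - 2x + 4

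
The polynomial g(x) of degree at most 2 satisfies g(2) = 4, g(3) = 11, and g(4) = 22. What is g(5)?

Write g(x) = ax^2 + bx + c. Substituting each data point gives a linear system:
  4a + 2b + c = 4
  9a + 3b + c = 11
  16a + 4b + c = 22
Solving the system yields a = 2, b = -3, c = 2.
So g(x) = 2x^2 - 3x + 2.
Then g(5) = 37.

37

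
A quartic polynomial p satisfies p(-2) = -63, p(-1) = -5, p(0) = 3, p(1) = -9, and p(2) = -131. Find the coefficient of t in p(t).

Write p(t) = at^4 + bt^3 + ct^2 + dt + e. Substituting each data point gives a linear system:
  16a - 8b + 4c - 2d + e = -63
  a - b + c - d + e = -5
  e = 3
  a + b + c + d + e = -9
  16a + 8b + 4c + 2d + e = -131
Solving the system yields a = -5, b = -5, c = -5, d = 3, e = 3.
So p(t) = -5t^4 - 5t^3 - 5t^2 + 3t + 3.
The coefficient of t is 3.

3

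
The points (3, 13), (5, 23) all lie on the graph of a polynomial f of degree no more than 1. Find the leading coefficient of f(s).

Write f(s) = as + b. Substituting each data point gives a linear system:
  3a + b = 13
  5a + b = 23
Solving the system yields a = 5, b = -2.
So f(s) = 5s - 2.
The leading coefficient is 5.

5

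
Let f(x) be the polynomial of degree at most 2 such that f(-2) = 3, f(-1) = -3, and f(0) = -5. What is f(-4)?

Using the Lagrange interpolation formula with nodes -2, -1, 0:
  L_0(x) = (x + 1)x / 2
  L_1(x) = (x + 2)x / -1
  L_2(x) = (x + 2)(x + 1) / 2
Then f(x) = 3·L_0(x) - 3·L_1(x) - 5·L_2(x).
Expanding and collecting terms gives f(x) = 2x^2 - 5.
Evaluating at x = -4: f(-4) = 27.

27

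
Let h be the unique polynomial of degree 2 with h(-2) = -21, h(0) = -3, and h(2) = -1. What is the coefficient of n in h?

Write h(n) = an^2 + bn + c. Substituting each data point gives a linear system:
  4a - 2b + c = -21
  c = -3
  4a + 2b + c = -1
Solving the system yields a = -2, b = 5, c = -3.
So h(n) = -2n^2 + 5n - 3.
The coefficient of n is 5.

5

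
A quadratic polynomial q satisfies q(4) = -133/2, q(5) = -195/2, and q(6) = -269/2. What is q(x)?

Using the Lagrange interpolation formula with nodes 4, 5, 6:
  L_0(x) = (x - 5)(x - 6) / 2
  L_1(x) = (x - 4)(x - 6) / -1
  L_2(x) = (x - 4)(x - 5) / 2
Then q(x) = -133/2·L_0(x) - 195/2·L_1(x) - 269/2·L_2(x).
Expanding and collecting terms gives q(x) = -3x^2 - 4x - 5/2.
Check: q(6) = -269/2. ✓

q(x) = -3x^2 - 4x - 5/2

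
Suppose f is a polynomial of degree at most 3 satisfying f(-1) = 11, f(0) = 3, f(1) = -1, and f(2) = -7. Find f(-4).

Write f(n) = an^3 + bn^2 + cn + d. Substituting each data point gives a linear system:
  -a + b - c + d = 11
  d = 3
  a + b + c + d = -1
  8a + 4b + 2c + d = -7
Solving the system yields a = -1, b = 2, c = -5, d = 3.
So f(n) = -n^3 + 2n^2 - 5n + 3.
Then f(-4) = 119.

119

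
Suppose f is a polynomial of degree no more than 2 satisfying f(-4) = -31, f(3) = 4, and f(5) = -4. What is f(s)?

f(s) = -s^2 + 4s + 1

Using the Lagrange interpolation formula with nodes -4, 3, 5:
  L_0(s) = (s - 3)(s - 5) / 63
  L_1(s) = (s + 4)(s - 5) / -14
  L_2(s) = (s + 4)(s - 3) / 18
Then f(s) = -31·L_0(s) + 4·L_1(s) - 4·L_2(s).
Expanding and collecting terms gives f(s) = -s² + 4s + 1.
Check: f(5) = -4. ✓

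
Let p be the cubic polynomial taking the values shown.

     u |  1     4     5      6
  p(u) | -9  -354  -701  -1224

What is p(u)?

p(u) = -6u^3 + 2u^2 + u - 6

Using the Lagrange interpolation formula with nodes 1, 4, 5, 6:
  L_0(u) = (u - 4)(u - 5)(u - 6) / -60
  L_1(u) = (u - 1)(u - 5)(u - 6) / 6
  L_2(u) = (u - 1)(u - 4)(u - 6) / -4
  L_3(u) = (u - 1)(u - 4)(u - 5) / 10
Then p(u) = -9·L_0(u) - 354·L_1(u) - 701·L_2(u) - 1224·L_3(u).
Expanding and collecting terms gives p(u) = -6u^3 + 2u^2 + u - 6.
Check: p(5) = -701. ✓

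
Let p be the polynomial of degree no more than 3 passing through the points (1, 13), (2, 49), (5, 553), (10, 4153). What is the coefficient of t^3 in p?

Write p(t) = at^3 + bt^2 + ct + d. Substituting each data point gives a linear system:
  a + b + c + d = 13
  8a + 4b + 2c + d = 49
  125a + 25b + 5c + d = 553
  1000a + 100b + 10c + d = 4153
Solving the system yields a = 4, b = 1, c = 5, d = 3.
So p(t) = 4t³ + t² + 5t + 3.
The leading coefficient is 4.

4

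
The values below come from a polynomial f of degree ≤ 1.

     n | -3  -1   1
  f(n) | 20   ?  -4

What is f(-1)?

8

On equispaced nodes a degree-1 polynomial has vanishing second forward difference, so
  f(-3) - 2·f(-1) + f(1) = 0.
Substituting the known values and solving for f(-1):
  -2·f(-1) = -16
  f(-1) = 8.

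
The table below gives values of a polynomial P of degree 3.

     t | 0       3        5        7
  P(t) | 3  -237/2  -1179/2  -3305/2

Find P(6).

-1032

Using the Lagrange interpolation formula with nodes 0, 3, 5, 7:
  L_0(t) = (t - 3)(t - 5)(t - 7) / -105
  L_1(t) = t(t - 5)(t - 7) / 24
  L_2(t) = t(t - 3)(t - 7) / -20
  L_3(t) = t(t - 3)(t - 5) / 56
Then P(t) = 3·L_0(t) - 237/2·L_1(t) - 1179/2·L_2(t) - 3305/2·L_3(t).
Expanding and collecting terms gives P(t) = -5t^3 + t^2 + (3/2)t + 3.
Evaluating at t = 6: P(6) = -1032.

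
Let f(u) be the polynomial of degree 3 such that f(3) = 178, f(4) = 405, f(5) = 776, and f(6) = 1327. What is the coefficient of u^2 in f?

Write f(u) = au^3 + bu^2 + cu + d. Substituting each data point gives a linear system:
  27a + 9b + 3c + d = 178
  64a + 16b + 4c + d = 405
  125a + 25b + 5c + d = 776
  216a + 36b + 6c + d = 1327
Solving the system yields a = 6, b = 0, c = 5, d = 1.
So f(u) = 6u^3 + 5u + 1.
The coefficient of u^2 is 0.

0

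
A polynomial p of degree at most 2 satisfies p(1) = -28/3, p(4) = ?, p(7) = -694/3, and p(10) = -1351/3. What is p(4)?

The 3 known points determine the degree-2 polynomial uniquely.
Write p(u) = au^2 + bu + c. Substituting each data point gives a linear system:
  a + b + c = -28/3
  49a + 7b + c = -694/3
  100a + 10b + c = -1351/3
Solving the system yields a = -4, b = -5, c = -1/3.
So p(u) = -4u^2 - 5u - 1/3.
Then p(4) = -253/3.

-253/3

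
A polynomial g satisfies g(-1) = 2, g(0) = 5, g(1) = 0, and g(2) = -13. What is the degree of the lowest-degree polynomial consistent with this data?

2

Forward differences of the values at n = -1, 0, 1, 2:
  g  : 2  5  0  -13
  Δ  : 3  -5  -13
  Δ^2: -8  -8
  Δ^3: 0
The second differences are constant (-8) and nonzero, while all higher differences vanish, so the minimal degree is 2.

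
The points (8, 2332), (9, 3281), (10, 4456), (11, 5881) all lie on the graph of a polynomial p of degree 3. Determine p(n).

Write p(n) = an^3 + bn^2 + cn + d. Substituting each data point gives a linear system:
  512a + 64b + 8c + d = 2332
  729a + 81b + 9c + d = 3281
  1000a + 100b + 10c + d = 4456
  1331a + 121b + 11c + d = 5881
Solving the system yields a = 4, b = 5, c = -4, d = -4.
So p(n) = 4n^3 + 5n^2 - 4n - 4.
Check: p(9) = 3281. ✓

p(n) = 4n^3 + 5n^2 - 4n - 4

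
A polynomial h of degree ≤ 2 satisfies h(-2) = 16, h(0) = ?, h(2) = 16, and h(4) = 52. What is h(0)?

4

On equispaced nodes a degree-2 polynomial has vanishing third forward difference, so
  - h(-2) + 3·h(0) - 3·h(2) + h(4) = 0.
Substituting the known values and solving for h(0):
  3·h(0) = 12
  h(0) = 4.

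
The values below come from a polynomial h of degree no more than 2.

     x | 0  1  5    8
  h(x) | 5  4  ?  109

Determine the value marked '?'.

40

The 3 known points determine the degree-2 polynomial uniquely.
Write h(x) = ax^2 + bx + c. Substituting each data point gives a linear system:
  c = 5
  a + b + c = 4
  64a + 8b + c = 109
Solving the system yields a = 2, b = -3, c = 5.
So h(x) = 2x^2 - 3x + 5.
Then h(5) = 40.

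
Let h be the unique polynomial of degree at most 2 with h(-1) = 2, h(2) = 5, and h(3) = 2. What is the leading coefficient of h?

-1

Write h(n) = an^2 + bn + c. Substituting each data point gives a linear system:
  a - b + c = 2
  4a + 2b + c = 5
  9a + 3b + c = 2
Solving the system yields a = -1, b = 2, c = 5.
So h(n) = -n^2 + 2n + 5.
The leading coefficient is -1.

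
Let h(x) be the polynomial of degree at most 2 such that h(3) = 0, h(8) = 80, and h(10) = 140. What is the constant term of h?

Write h(x) = ax^2 + bx + c. Substituting each data point gives a linear system:
  9a + 3b + c = 0
  64a + 8b + c = 80
  100a + 10b + c = 140
Solving the system yields a = 2, b = -6, c = 0.
So h(x) = 2x² - 6x.
The constant term is 0.

0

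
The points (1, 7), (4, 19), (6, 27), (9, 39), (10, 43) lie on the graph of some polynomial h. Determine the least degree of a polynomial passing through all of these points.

Divided differences on the nodes 1, 4, 6, 9, 10:
  order 0: 7  19  27  39  43
  order 1: 4  4  4  4
  order 2: 0  0  0
  order 3: 0  0
  order 4: 0
The order-1 divided differences are all 4 (nonzero) and every higher order vanishes, so the data lies on a polynomial of degree exactly 1.

1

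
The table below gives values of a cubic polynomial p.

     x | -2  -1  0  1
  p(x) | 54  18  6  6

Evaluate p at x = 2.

6

Write p(x) = ax^3 + bx^2 + cx + d. Substituting each data point gives a linear system:
  -8a + 4b - 2c + d = 54
  -a + b - c + d = 18
  d = 6
  a + b + c + d = 6
Solving the system yields a = -2, b = 6, c = -4, d = 6.
So p(x) = -2x³ + 6x² - 4x + 6.
Then p(2) = 6.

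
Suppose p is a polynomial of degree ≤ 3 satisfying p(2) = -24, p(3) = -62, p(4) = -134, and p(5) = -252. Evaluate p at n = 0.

Write p(n) = an^3 + bn^2 + cn + d. Substituting each data point gives a linear system:
  8a + 4b + 2c + d = -24
  27a + 9b + 3c + d = -62
  64a + 16b + 4c + d = -134
  125a + 25b + 5c + d = -252
Solving the system yields a = -2, b = 1, c = -5, d = -2.
So p(n) = -2n^3 + n^2 - 5n - 2.
Then p(0) = -2.

-2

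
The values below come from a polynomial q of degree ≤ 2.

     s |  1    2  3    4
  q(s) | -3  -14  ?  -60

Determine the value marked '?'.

-33

On equispaced nodes a degree-2 polynomial has vanishing third forward difference, so
  - q(1) + 3·q(2) - 3·q(3) + q(4) = 0.
Substituting the known values and solving for q(3):
  -3·q(3) = 99
  q(3) = -33.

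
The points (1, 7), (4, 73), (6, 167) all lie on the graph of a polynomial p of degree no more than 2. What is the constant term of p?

Write p(u) = au^2 + bu + c. Substituting each data point gives a linear system:
  a + b + c = 7
  16a + 4b + c = 73
  36a + 6b + c = 167
Solving the system yields a = 5, b = -3, c = 5.
So p(u) = 5u² - 3u + 5.
The constant term is 5.

5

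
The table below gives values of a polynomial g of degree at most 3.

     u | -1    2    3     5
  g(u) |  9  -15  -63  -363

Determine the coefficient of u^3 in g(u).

-4

Write g(u) = au^3 + bu^2 + cu + d. Substituting each data point gives a linear system:
  -a + b - c + d = 9
  8a + 4b + 2c + d = -15
  27a + 9b + 3c + d = -63
  125a + 25b + 5c + d = -363
Solving the system yields a = -4, b = 6, c = -2, d = -3.
So g(u) = -4u^3 + 6u^2 - 2u - 3.
The leading coefficient is -4.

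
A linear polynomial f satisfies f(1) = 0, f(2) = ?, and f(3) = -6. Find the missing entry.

-3

On equispaced nodes a degree-1 polynomial has vanishing second forward difference, so
  f(1) - 2·f(2) + f(3) = 0.
Substituting the known values and solving for f(2):
  -2·f(2) = 6
  f(2) = -3.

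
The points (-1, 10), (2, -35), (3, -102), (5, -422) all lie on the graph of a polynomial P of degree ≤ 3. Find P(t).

P(t) = -3t^3 - t^2 - 5t + 3

Write P(t) = at^3 + bt^2 + ct + d. Substituting each data point gives a linear system:
  -a + b - c + d = 10
  8a + 4b + 2c + d = -35
  27a + 9b + 3c + d = -102
  125a + 25b + 5c + d = -422
Solving the system yields a = -3, b = -1, c = -5, d = 3.
So P(t) = -3t^3 - t^2 - 5t + 3.
Check: P(3) = -102. ✓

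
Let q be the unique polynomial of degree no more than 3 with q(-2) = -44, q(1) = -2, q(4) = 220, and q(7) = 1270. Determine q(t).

q(t) = 4t^3 - 2t^2 - 4

Write q(t) = at^3 + bt^2 + ct + d. Substituting each data point gives a linear system:
  -8a + 4b - 2c + d = -44
  a + b + c + d = -2
  64a + 16b + 4c + d = 220
  343a + 49b + 7c + d = 1270
Solving the system yields a = 4, b = -2, c = 0, d = -4.
So q(t) = 4t^3 - 2t^2 - 4.
Check: q(4) = 220. ✓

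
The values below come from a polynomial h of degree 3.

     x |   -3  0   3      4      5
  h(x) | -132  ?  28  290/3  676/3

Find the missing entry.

The 4 known points determine the degree-3 polynomial uniquely.
Write h(x) = ax^3 + bx^2 + cx + d. Substituting each data point gives a linear system:
  -27a + 9b - 3c + d = -132
  27a + 9b + 3c + d = 28
  64a + 16b + 4c + d = 290/3
  125a + 25b + 5c + d = 676/3
Solving the system yields a = 3, b = -6, c = -1/3, d = 2.
So h(x) = 3x³ - 6x² - (1/3)x + 2.
Then h(0) = 2.

2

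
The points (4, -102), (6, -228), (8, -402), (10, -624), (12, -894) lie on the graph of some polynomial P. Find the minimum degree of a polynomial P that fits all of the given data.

2

Forward differences of the values at u = 4, 6, 8, 10, 12:
  P  : -102  -228  -402  -624  -894
  Δ  : -126  -174  -222  -270
  Δ^2: -48  -48  -48
  Δ^3: 0  0
  Δ^4: 0
The second differences are constant (-48) and nonzero, while all higher differences vanish, so the minimal degree is 2.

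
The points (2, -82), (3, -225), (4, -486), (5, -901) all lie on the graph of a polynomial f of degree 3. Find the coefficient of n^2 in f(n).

Write f(n) = an^3 + bn^2 + cn + d. Substituting each data point gives a linear system:
  8a + 4b + 2c + d = -82
  27a + 9b + 3c + d = -225
  64a + 16b + 4c + d = -486
  125a + 25b + 5c + d = -901
Solving the system yields a = -6, b = -5, c = -4, d = -6.
So f(n) = -6n^3 - 5n^2 - 4n - 6.
The coefficient of n^2 is -5.

-5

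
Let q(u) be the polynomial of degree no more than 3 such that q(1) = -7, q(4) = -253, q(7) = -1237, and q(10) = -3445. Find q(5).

-475

Forward differences of the values at u = 1, 4, 7, 10:
  q  : -7  -253  -1237  -3445
  Δ  : -246  -984  -2208
  Δ^2: -738  -1224
  Δ^3: -486
The third differences are constant, confirming degree 3.
Interpolating (Newton forward form) and evaluating at u = 5 gives q(5) = -475.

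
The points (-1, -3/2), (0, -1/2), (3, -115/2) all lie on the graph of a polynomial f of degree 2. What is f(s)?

f(s) = -5s^2 - 4s - 1/2

Write f(s) = as^2 + bs + c. Substituting each data point gives a linear system:
  a - b + c = -3/2
  c = -1/2
  9a + 3b + c = -115/2
Solving the system yields a = -5, b = -4, c = -1/2.
So f(s) = -5s^2 - 4s - 1/2.
Check: f(-1) = -3/2. ✓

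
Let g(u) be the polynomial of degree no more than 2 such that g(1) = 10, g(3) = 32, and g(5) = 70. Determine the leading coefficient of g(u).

Write g(u) = au^2 + bu + c. Substituting each data point gives a linear system:
  a + b + c = 10
  9a + 3b + c = 32
  25a + 5b + c = 70
Solving the system yields a = 2, b = 3, c = 5.
So g(u) = 2u^2 + 3u + 5.
The leading coefficient is 2.

2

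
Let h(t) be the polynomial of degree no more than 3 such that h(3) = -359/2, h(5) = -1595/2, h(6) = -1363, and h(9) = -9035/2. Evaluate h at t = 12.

Using the Lagrange interpolation formula with nodes 3, 5, 6, 9:
  L_0(t) = (t - 5)(t - 6)(t - 9) / -36
  L_1(t) = (t - 3)(t - 6)(t - 9) / 8
  L_2(t) = (t - 3)(t - 5)(t - 9) / -9
  L_3(t) = (t - 3)(t - 5)(t - 6) / 72
Then h(t) = -359/2·L_0(t) - 1595/2·L_1(t) - 1363·L_2(t) - 9035/2·L_3(t).
Expanding and collecting terms gives h(t) = -6t^3 - (3/2)t^2 - 3t + 5.
Evaluating at t = 12: h(12) = -10615.

-10615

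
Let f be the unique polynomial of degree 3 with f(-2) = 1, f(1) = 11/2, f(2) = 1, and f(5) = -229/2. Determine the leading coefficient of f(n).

Write f(n) = an^3 + bn^2 + cn + d. Substituting each data point gives a linear system:
  -8a + 4b - 2c + d = 1
  a + b + c + d = 11/2
  8a + 4b + 2c + d = 1
  125a + 25b + 5c + d = -229/2
Solving the system yields a = -1, b = -1/2, c = 4, d = 3.
So f(n) = -n^3 - (1/2)n^2 + 4n + 3.
The leading coefficient is -1.

-1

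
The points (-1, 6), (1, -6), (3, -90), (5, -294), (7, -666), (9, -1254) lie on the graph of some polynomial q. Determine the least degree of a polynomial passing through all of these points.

3

Forward differences of the values at n = -1, 1, 3, 5, 7, 9:
  q  : 6  -6  -90  -294  -666  -1254
  Δ  : -12  -84  -204  -372  -588
  Δ^2: -72  -120  -168  -216
  Δ^3: -48  -48  -48
  Δ^4: 0  0
  Δ^5: 0
The third differences are constant (-48) and nonzero, while all higher differences vanish, so the minimal degree is 3.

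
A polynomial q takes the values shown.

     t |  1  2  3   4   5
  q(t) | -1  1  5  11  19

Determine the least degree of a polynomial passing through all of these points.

2

Forward differences of the values at t = 1, 2, 3, 4, 5:
  q  : -1  1  5  11  19
  Δ  : 2  4  6  8
  Δ^2: 2  2  2
  Δ^3: 0  0
  Δ^4: 0
The second differences are constant (2) and nonzero, while all higher differences vanish, so the minimal degree is 2.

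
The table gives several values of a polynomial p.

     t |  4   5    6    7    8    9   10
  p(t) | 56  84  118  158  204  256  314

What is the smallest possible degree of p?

Forward differences of the values at t = 4, 5, 6, 7, 8, 9, 10:
  p  : 56  84  118  158  204  256  314
  Δ  : 28  34  40  46  52  58
  Δ^2: 6  6  6  6  6
  Δ^3: 0  0  0  0
  Δ^4: 0  0  0
  Δ^5: 0  0
  Δ^6: 0
The second differences are constant (6) and nonzero, while all higher differences vanish, so the minimal degree is 2.

2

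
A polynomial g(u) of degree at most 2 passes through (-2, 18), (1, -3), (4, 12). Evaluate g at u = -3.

33

Using the Lagrange interpolation formula with nodes -2, 1, 4:
  L_0(u) = (u - 1)(u - 4) / 18
  L_1(u) = (u + 2)(u - 4) / -9
  L_2(u) = (u + 2)(u - 1) / 18
Then g(u) = 18·L_0(u) - 3·L_1(u) + 12·L_2(u).
Expanding and collecting terms gives g(u) = 2u² - 5u.
Evaluating at u = -3: g(-3) = 33.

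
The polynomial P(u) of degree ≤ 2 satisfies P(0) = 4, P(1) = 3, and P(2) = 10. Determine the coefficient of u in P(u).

Write P(u) = au^2 + bu + c. Substituting each data point gives a linear system:
  c = 4
  a + b + c = 3
  4a + 2b + c = 10
Solving the system yields a = 4, b = -5, c = 4.
So P(u) = 4u^2 - 5u + 4.
The coefficient of u is -5.

-5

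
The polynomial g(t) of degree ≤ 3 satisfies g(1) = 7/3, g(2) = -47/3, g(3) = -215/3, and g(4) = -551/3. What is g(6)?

-1943/3

Write g(t) = at^3 + bt^2 + ct + d. Substituting each data point gives a linear system:
  a + b + c + d = 7/3
  8a + 4b + 2c + d = -47/3
  27a + 9b + 3c + d = -215/3
  64a + 16b + 4c + d = -551/3
Solving the system yields a = -3, b = -1, c = 6, d = 1/3.
So g(t) = -3t^3 - t^2 + 6t + 1/3.
Then g(6) = -1943/3.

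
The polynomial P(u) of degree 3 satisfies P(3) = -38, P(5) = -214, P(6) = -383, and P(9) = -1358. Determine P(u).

Write P(u) = au^3 + bu^2 + cu + d. Substituting each data point gives a linear system:
  27a + 9b + 3c + d = -38
  125a + 25b + 5c + d = -214
  216a + 36b + 6c + d = -383
  729a + 81b + 9c + d = -1358
Solving the system yields a = -2, b = 1, c = 2, d = 1.
So P(u) = -2u³ + u² + 2u + 1.
Check: P(5) = -214. ✓

P(u) = -2u^3 + u^2 + 2u + 1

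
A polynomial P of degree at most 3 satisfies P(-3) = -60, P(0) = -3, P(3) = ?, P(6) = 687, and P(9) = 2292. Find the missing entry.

84

The 4 known points determine the degree-3 polynomial uniquely.
Write P(t) = at^3 + bt^2 + ct + d. Substituting each data point gives a linear system:
  -27a + 9b - 3c + d = -60
  d = -3
  216a + 36b + 6c + d = 687
  729a + 81b + 9c + d = 2292
Solving the system yields a = 3, b = 5/3, c = -3, d = -3.
So P(t) = 3t³ + (5/3)t² - 3t - 3.
Then P(3) = 84.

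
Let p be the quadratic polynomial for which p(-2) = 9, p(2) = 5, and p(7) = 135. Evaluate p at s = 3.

Write p(s) = as^2 + bs + c. Substituting each data point gives a linear system:
  4a - 2b + c = 9
  4a + 2b + c = 5
  49a + 7b + c = 135
Solving the system yields a = 3, b = -1, c = -5.
So p(s) = 3s^2 - s - 5.
Then p(3) = 19.

19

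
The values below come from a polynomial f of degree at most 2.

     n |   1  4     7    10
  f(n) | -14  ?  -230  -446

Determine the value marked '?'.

-86

The 3 known points determine the degree-2 polynomial uniquely.
Write f(n) = an^2 + bn + c. Substituting each data point gives a linear system:
  a + b + c = -14
  49a + 7b + c = -230
  100a + 10b + c = -446
Solving the system yields a = -4, b = -4, c = -6.
So f(n) = -4n² - 4n - 6.
Then f(4) = -86.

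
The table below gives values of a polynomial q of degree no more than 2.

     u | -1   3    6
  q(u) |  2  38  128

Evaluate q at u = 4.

62

Write q(u) = au^2 + bu + c. Substituting each data point gives a linear system:
  a - b + c = 2
  9a + 3b + c = 38
  36a + 6b + c = 128
Solving the system yields a = 3, b = 3, c = 2.
So q(u) = 3u^2 + 3u + 2.
Then q(4) = 62.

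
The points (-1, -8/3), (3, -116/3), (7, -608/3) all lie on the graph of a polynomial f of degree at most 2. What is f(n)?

f(n) = -4n^2 - n + 1/3

Write f(n) = an^2 + bn + c. Substituting each data point gives a linear system:
  a - b + c = -8/3
  9a + 3b + c = -116/3
  49a + 7b + c = -608/3
Solving the system yields a = -4, b = -1, c = 1/3.
So f(n) = -4n^2 - n + 1/3.
Check: f(3) = -116/3. ✓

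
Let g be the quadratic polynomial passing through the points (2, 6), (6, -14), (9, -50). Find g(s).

Using the Lagrange interpolation formula with nodes 2, 6, 9:
  L_0(s) = (s - 6)(s - 9) / 28
  L_1(s) = (s - 2)(s - 9) / -12
  L_2(s) = (s - 2)(s - 6) / 21
Then g(s) = 6·L_0(s) - 14·L_1(s) - 50·L_2(s).
Expanding and collecting terms gives g(s) = -s^2 + 3s + 4.
Check: g(2) = 6. ✓

g(s) = -s^2 + 3s + 4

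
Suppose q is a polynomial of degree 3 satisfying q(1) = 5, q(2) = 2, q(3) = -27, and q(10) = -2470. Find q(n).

q(n) = -3n^3 + 5n^2 + 3n

Write q(n) = an^3 + bn^2 + cn + d. Substituting each data point gives a linear system:
  a + b + c + d = 5
  8a + 4b + 2c + d = 2
  27a + 9b + 3c + d = -27
  1000a + 100b + 10c + d = -2470
Solving the system yields a = -3, b = 5, c = 3, d = 0.
So q(n) = -3n^3 + 5n^2 + 3n.
Check: q(3) = -27. ✓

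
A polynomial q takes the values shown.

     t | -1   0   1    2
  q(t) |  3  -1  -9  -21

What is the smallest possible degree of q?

2

Forward differences of the values at t = -1, 0, 1, 2:
  q  : 3  -1  -9  -21
  Δ  : -4  -8  -12
  Δ^2: -4  -4
  Δ^3: 0
The second differences are constant (-4) and nonzero, while all higher differences vanish, so the minimal degree is 2.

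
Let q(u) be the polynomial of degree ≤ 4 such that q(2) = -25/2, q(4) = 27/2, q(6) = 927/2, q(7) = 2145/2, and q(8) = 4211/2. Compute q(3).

-39/2

Using the Lagrange interpolation formula with nodes 2, 4, 6, 7, 8:
  L_0(u) = (u - 4)(u - 6)(u - 7)(u - 8) / 240
  L_1(u) = (u - 2)(u - 6)(u - 7)(u - 8) / -48
  L_2(u) = (u - 2)(u - 4)(u - 7)(u - 8) / 16
  L_3(u) = (u - 2)(u - 4)(u - 6)(u - 8) / -15
  L_4(u) = (u - 2)(u - 4)(u - 6)(u - 7) / 48
Then q(u) = -25/2·L_0(u) + 27/2·L_1(u) + 927/2·L_2(u) + 2145/2·L_3(u) + 4211/2·L_4(u).
Expanding and collecting terms gives q(u) = u⁴ - 4u³ + u² - u + 3/2.
Evaluating at u = 3: q(3) = -39/2.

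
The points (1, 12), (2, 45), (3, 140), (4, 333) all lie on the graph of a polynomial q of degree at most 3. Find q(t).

Write q(t) = at^3 + bt^2 + ct + d. Substituting each data point gives a linear system:
  a + b + c + d = 12
  8a + 4b + 2c + d = 45
  27a + 9b + 3c + d = 140
  64a + 16b + 4c + d = 333
Solving the system yields a = 6, b = -5, c = 6, d = 5.
So q(t) = 6t³ - 5t² + 6t + 5.
Check: q(3) = 140. ✓

q(t) = 6t^3 - 5t^2 + 6t + 5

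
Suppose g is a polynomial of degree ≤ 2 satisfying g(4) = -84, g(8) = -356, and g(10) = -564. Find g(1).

Using the Lagrange interpolation formula with nodes 4, 8, 10:
  L_0(n) = (n - 8)(n - 10) / 24
  L_1(n) = (n - 4)(n - 10) / -8
  L_2(n) = (n - 4)(n - 8) / 12
Then g(n) = -84·L_0(n) - 356·L_1(n) - 564·L_2(n).
Expanding and collecting terms gives g(n) = -6n² + 4n - 4.
Evaluating at n = 1: g(1) = -6.

-6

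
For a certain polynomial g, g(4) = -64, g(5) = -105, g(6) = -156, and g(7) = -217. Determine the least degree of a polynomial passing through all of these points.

Forward differences of the values at x = 4, 5, 6, 7:
  g  : -64  -105  -156  -217
  Δ  : -41  -51  -61
  Δ^2: -10  -10
  Δ^3: 0
The second differences are constant (-10) and nonzero, while all higher differences vanish, so the minimal degree is 2.

2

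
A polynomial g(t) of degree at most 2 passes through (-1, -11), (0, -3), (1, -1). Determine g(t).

g(t) = -3t^2 + 5t - 3

Using the Lagrange interpolation formula with nodes -1, 0, 1:
  L_0(t) = t(t - 1) / 2
  L_1(t) = (t + 1)(t - 1) / -1
  L_2(t) = (t + 1)t / 2
Then g(t) = -11·L_0(t) - 3·L_1(t) - 1·L_2(t).
Expanding and collecting terms gives g(t) = -3t^2 + 5t - 3.
Check: g(0) = -3. ✓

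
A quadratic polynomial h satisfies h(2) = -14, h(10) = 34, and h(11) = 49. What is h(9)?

Using the Lagrange interpolation formula with nodes 2, 10, 11:
  L_0(s) = (s - 10)(s - 11) / 72
  L_1(s) = (s - 2)(s - 11) / -8
  L_2(s) = (s - 2)(s - 10) / 9
Then h(s) = -14·L_0(s) + 34·L_1(s) + 49·L_2(s).
Expanding and collecting terms gives h(s) = s^2 - 6s - 6.
Evaluating at s = 9: h(9) = 21.

21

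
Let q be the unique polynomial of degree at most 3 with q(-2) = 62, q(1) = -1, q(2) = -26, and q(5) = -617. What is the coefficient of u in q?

2

Write q(u) = au^3 + bu^2 + cu + d. Substituting each data point gives a linear system:
  -8a + 4b - 2c + d = 62
  a + b + c + d = -1
  8a + 4b + 2c + d = -26
  125a + 25b + 5c + d = -617
Solving the system yields a = -6, b = 5, c = 2, d = -2.
So q(u) = -6u^3 + 5u^2 + 2u - 2.
The coefficient of u is 2.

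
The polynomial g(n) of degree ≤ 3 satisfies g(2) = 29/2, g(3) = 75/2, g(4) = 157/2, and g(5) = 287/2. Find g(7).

739/2

Using the Lagrange interpolation formula with nodes 2, 3, 4, 5:
  L_0(n) = (n - 3)(n - 4)(n - 5) / -6
  L_1(n) = (n - 2)(n - 4)(n - 5) / 2
  L_2(n) = (n - 2)(n - 3)(n - 5) / -2
  L_3(n) = (n - 2)(n - 3)(n - 4) / 6
Then g(n) = 29/2·L_0(n) + 75/2·L_1(n) + 157/2·L_2(n) + 287/2·L_3(n).
Expanding and collecting terms gives g(n) = n³ + 4n - 3/2.
Evaluating at n = 7: g(7) = 739/2.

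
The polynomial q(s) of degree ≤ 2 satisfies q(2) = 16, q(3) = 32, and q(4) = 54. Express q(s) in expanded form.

Using the Lagrange interpolation formula with nodes 2, 3, 4:
  L_0(s) = (s - 3)(s - 4) / 2
  L_1(s) = (s - 2)(s - 4) / -1
  L_2(s) = (s - 2)(s - 3) / 2
Then q(s) = 16·L_0(s) + 32·L_1(s) + 54·L_2(s).
Expanding and collecting terms gives q(s) = 3s^2 + s + 2.
Check: q(2) = 16. ✓

q(s) = 3s^2 + s + 2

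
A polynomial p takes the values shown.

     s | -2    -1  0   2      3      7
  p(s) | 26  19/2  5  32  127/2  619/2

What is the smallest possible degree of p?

Divided differences on the nodes -2, -1, 0, 2, 3, 7:
  order 0: 26  19/2  5  32  127/2  619/2
  order 1: -33/2  -9/2  27/2  63/2  123/2
  order 2: 6  6  6  6
  order 3: 0  0  0
  order 4: 0  0
  order 5: 0
The order-2 divided differences are all 6 (nonzero) and every higher order vanishes, so the data lies on a polynomial of degree exactly 2.

2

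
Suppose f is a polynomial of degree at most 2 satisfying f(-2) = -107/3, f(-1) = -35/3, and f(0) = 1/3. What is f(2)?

Write f(u) = au^2 + bu + c. Substituting each data point gives a linear system:
  4a - 2b + c = -107/3
  a - b + c = -35/3
  c = 1/3
Solving the system yields a = -6, b = 6, c = 1/3.
So f(u) = -6u² + 6u + 1/3.
Then f(2) = -35/3.

-35/3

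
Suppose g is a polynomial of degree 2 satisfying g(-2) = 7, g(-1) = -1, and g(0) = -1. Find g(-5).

Using the Lagrange interpolation formula with nodes -2, -1, 0:
  L_0(u) = (u + 1)u / 2
  L_1(u) = (u + 2)u / -1
  L_2(u) = (u + 2)(u + 1) / 2
Then g(u) = 7·L_0(u) - 1·L_1(u) - 1·L_2(u).
Expanding and collecting terms gives g(u) = 4u^2 + 4u - 1.
Evaluating at u = -5: g(-5) = 79.

79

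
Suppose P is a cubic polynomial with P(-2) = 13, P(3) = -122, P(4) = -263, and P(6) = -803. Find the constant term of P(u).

Write P(u) = au^3 + bu^2 + cu + d. Substituting each data point gives a linear system:
  -8a + 4b - 2c + d = 13
  27a + 9b + 3c + d = -122
  64a + 16b + 4c + d = -263
  216a + 36b + 6c + d = -803
Solving the system yields a = -3, b = -4, c = -2, d = 1.
So P(u) = -3u³ - 4u² - 2u + 1.
The constant term is 1.

1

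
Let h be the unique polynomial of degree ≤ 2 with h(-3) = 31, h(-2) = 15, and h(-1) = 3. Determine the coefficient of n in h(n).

-6

Write h(n) = an^2 + bn + c. Substituting each data point gives a linear system:
  9a - 3b + c = 31
  4a - 2b + c = 15
  a - b + c = 3
Solving the system yields a = 2, b = -6, c = -5.
So h(n) = 2n² - 6n - 5.
The coefficient of n is -6.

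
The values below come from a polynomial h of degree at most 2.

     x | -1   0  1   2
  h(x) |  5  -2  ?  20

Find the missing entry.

3

On equispaced nodes a degree-2 polynomial has vanishing third forward difference, so
  - h(-1) + 3·h(0) - 3·h(1) + h(2) = 0.
Substituting the known values and solving for h(1):
  -3·h(1) = -9
  h(1) = 3.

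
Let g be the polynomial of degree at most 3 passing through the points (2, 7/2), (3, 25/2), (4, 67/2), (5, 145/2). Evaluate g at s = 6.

271/2

Forward differences of the values at s = 2, 3, 4, 5:
  g  : 7/2  25/2  67/2  145/2
  Δ  : 9  21  39
  Δ^2: 12  18
  Δ^3: 6
The third differences are constant, confirming degree 3.
Interpolating (Newton forward form) and evaluating at s = 6 gives g(6) = 271/2.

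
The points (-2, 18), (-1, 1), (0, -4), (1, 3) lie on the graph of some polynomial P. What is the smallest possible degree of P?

Forward differences of the values at s = -2, -1, 0, 1:
  P  : 18  1  -4  3
  Δ  : -17  -5  7
  Δ^2: 12  12
  Δ^3: 0
The second differences are constant (12) and nonzero, while all higher differences vanish, so the minimal degree is 2.

2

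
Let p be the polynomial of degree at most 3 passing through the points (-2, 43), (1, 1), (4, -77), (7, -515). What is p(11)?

Forward differences of the values at u = -2, 1, 4, 7:
  p  : 43  1  -77  -515
  Δ  : -42  -78  -438
  Δ^2: -36  -360
  Δ^3: -324
The third differences are constant, confirming degree 3.
Interpolating (Newton forward form) and evaluating at u = 11 gives p(11) = -2219.

-2219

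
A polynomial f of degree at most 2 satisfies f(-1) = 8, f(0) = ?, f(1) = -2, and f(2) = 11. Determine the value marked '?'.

-3

On equispaced nodes a degree-2 polynomial has vanishing third forward difference, so
  - f(-1) + 3·f(0) - 3·f(1) + f(2) = 0.
Substituting the known values and solving for f(0):
  3·f(0) = -9
  f(0) = -3.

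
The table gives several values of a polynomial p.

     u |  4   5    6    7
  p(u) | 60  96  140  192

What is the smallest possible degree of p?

2

Forward differences of the values at u = 4, 5, 6, 7:
  p  : 60  96  140  192
  Δ  : 36  44  52
  Δ^2: 8  8
  Δ^3: 0
The second differences are constant (8) and nonzero, while all higher differences vanish, so the minimal degree is 2.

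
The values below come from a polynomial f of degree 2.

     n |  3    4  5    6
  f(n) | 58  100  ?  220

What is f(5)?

The 3 known points determine the degree-2 polynomial uniquely.
Write f(n) = an^2 + bn + c. Substituting each data point gives a linear system:
  9a + 3b + c = 58
  16a + 4b + c = 100
  36a + 6b + c = 220
Solving the system yields a = 6, b = 0, c = 4.
So f(n) = 6n² + 4.
Then f(5) = 154.

154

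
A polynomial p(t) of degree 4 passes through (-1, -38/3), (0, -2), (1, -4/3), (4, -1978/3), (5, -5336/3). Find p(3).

-174

Using the Lagrange interpolation formula with nodes -1, 0, 1, 4, 5:
  L_0(t) = t(t - 1)(t - 4)(t - 5) / 60
  L_1(t) = (t + 1)(t - 1)(t - 4)(t - 5) / -20
  L_2(t) = (t + 1)t(t - 4)(t - 5) / 24
  L_3(t) = (t + 1)t(t - 1)(t - 5) / -60
  L_4(t) = (t + 1)t(t - 1)(t - 4) / 120
Then p(t) = -38/3·L_0(t) - 2·L_1(t) - 4/3·L_2(t) - 1978/3·L_3(t) - 5336/3·L_4(t).
Expanding and collecting terms gives p(t) = -4t⁴ + 6t³ - t² - (1/3)t - 2.
Evaluating at t = 3: p(3) = -174.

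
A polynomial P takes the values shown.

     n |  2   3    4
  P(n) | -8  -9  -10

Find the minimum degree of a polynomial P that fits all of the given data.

1

Forward differences of the values at n = 2, 3, 4:
  P  : -8  -9  -10
  Δ  : -1  -1
  Δ^2: 0
The first differences are constant (-1) and nonzero, while all higher differences vanish, so the minimal degree is 1.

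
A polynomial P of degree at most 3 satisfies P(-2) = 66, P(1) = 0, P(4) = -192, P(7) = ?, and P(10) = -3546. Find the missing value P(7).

-1158

The 4 known points determine the degree-3 polynomial uniquely.
Write P(x) = ax^3 + bx^2 + cx + d. Substituting each data point gives a linear system:
  -8a + 4b - 2c + d = 66
  a + b + c + d = 0
  64a + 16b + 4c + d = -192
  1000a + 100b + 10c + d = -3546
Solving the system yields a = -4, b = 5, c = -5, d = 4.
So P(x) = -4x³ + 5x² - 5x + 4.
Then P(7) = -1158.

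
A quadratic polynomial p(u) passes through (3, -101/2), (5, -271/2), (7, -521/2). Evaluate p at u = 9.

-851/2

Write p(u) = au^2 + bu + c. Substituting each data point gives a linear system:
  9a + 3b + c = -101/2
  25a + 5b + c = -271/2
  49a + 7b + c = -521/2
Solving the system yields a = -5, b = -5/2, c = 2.
So p(u) = -5u^2 - (5/2)u + 2.
Then p(9) = -851/2.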